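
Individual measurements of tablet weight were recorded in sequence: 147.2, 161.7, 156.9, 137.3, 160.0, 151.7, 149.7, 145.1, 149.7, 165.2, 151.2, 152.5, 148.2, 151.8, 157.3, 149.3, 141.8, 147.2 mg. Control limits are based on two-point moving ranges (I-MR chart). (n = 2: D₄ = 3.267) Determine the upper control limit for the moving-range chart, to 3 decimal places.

28.096

Moving ranges: 14.5, 4.8, 19.6, 22.7, 8.3, 2.0, 4.6, 4.6, 15.5, 14.0, 1.3, 4.3, 3.6, 5.5, 8.0, 7.5, 5.4; M̄R̄ = 146.2000 / 17 = 8.6000
UCL_MR = D₄·M̄R̄ = 3.267 × 8.6000 = 28.0962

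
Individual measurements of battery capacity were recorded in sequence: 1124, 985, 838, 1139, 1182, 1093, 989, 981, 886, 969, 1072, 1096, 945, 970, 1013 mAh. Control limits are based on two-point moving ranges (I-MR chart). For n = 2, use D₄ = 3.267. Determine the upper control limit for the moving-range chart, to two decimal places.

316.20

Moving ranges: 139, 147, 301, 43, 89, 104, 8, 95, 83, 103, 24, 151, 25, 43; M̄R̄ = 1355.0000 / 14 = 96.7857
UCL_MR = D₄·M̄R̄ = 3.267 × 96.7857 = 316.1989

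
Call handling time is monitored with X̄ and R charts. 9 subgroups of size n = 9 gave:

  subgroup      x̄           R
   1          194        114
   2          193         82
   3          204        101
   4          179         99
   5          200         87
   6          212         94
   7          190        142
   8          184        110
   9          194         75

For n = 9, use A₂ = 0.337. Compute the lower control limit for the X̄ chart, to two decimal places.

160.59

X̄̄ = (194 + 193 + 204 + 179 + 200 + 212 + 190 + 184 + 194) / 9 = 1750.0000 / 9 = 194.4444
R̄ = (114 + 82 + 101 + 99 + 87 + 94 + 142 + 110 + 75) / 9 = 904.0000 / 9 = 100.4444
LCL = X̄̄ − A₂·R̄ = 194.4444 − 0.337 × 100.4444 = 160.5947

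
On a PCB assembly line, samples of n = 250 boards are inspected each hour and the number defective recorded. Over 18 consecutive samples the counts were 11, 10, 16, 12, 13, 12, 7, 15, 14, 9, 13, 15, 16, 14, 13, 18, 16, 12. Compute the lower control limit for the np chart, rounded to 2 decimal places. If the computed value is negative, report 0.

p̄ = Σdᵢ / (k·n) = 236 / (18 × 250) = 0.05244
LCL = np̄ − 3·√(np̄(1−p̄)) = 13.1111 − 3 × 3.5247 = 2.5370

2.54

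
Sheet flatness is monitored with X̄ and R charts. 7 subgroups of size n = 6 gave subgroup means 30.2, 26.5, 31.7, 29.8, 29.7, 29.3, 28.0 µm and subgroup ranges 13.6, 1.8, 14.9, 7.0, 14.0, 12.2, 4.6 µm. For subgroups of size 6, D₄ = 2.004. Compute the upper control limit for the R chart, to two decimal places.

19.50

R̄ = (13.6 + 1.8 + 14.9 + 7.0 + 14.0 + 12.2 + 4.6) / 7 = 68.1000 / 7 = 9.7286
UCL_R = D₄·R̄ = 2.004 × 9.7286 = 19.4961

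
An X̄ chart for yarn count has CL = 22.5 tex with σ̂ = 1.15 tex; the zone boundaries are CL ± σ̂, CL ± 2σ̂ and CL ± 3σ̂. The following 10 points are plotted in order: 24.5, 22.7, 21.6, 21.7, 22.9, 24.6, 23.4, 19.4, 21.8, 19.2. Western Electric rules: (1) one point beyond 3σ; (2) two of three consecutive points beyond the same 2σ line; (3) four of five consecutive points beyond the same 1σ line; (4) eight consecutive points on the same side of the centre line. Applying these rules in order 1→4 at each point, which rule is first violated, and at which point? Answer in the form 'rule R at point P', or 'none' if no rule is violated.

rule 2 at point 10

Zone of each point (C = within 1σ̂, B = 1σ̂–2σ̂, A = 2σ̂–3σ̂, * = beyond 3σ̂; sign = side of CL): 1:+B, 2:+C, 3:-C, 4:-C, 5:+C, 6:+B, 7:+C, 8:-A, 9:-C, 10:-A
Rule 2 (two of three consecutive points beyond the same 2σ limit) is satisfied at point 10.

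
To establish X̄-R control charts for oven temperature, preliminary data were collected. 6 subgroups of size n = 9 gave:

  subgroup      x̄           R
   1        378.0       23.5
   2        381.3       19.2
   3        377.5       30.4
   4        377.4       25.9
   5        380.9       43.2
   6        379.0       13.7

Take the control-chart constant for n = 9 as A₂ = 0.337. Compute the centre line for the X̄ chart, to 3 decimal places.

379.017

X̄̄ = (378.0 + 381.3 + 377.5 + 377.4 + 380.9 + 379.0) / 6 = 2274.1000 / 6 = 379.0167
CL = X̄̄ = 379.0167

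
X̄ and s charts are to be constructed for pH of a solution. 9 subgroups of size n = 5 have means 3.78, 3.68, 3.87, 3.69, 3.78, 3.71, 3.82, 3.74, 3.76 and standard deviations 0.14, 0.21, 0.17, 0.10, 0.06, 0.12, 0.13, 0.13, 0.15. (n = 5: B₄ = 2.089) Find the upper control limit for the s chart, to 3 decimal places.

s̄ = (0.14 + 0.21 + 0.17 + 0.10 + 0.06 + 0.12 + 0.13 + 0.13 + 0.15) / 9 = 0.1344
UCL_s = B₄·s̄ = 2.089 × 0.1344 = 0.2809

0.281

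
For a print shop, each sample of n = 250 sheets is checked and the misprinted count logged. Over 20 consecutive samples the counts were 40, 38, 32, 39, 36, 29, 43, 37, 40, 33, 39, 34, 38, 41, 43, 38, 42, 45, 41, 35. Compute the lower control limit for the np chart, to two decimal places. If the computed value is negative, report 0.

21.09

p̄ = Σdᵢ / (k·n) = 763 / (20 × 250) = 0.15260
LCL = np̄ − 3·√(np̄(1−p̄)) = 38.1500 − 3 × 5.6858 = 21.0926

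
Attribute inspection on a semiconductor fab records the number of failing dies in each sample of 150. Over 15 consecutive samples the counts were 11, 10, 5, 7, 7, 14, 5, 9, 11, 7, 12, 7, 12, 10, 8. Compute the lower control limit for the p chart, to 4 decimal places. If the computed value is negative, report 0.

p̄ = Σdᵢ / (k·n) = 135 / (15 × 150) = 0.06000
LCL = p̄ − 3·√(p̄(1−p̄)/n) = 0.06000 − 3 × 0.01939 = 0.00183

0.0018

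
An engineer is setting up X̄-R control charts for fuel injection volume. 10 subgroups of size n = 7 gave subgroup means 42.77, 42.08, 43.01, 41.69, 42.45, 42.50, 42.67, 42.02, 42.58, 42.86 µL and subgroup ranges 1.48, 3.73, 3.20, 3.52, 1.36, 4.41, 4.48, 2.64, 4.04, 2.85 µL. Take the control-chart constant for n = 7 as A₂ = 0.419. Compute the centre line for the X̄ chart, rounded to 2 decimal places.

X̄̄ = (42.77 + 42.08 + 43.01 + 41.69 + 42.45 + 42.50 + 42.67 + 42.02 + 42.58 + 42.86) / 10 = 424.6300 / 10 = 42.4630
CL = X̄̄ = 42.4630

42.46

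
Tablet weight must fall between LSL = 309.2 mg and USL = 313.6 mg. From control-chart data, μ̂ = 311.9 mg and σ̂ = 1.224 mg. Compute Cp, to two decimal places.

Cp = (USL − LSL) / (6σ̂) = (313.6 − 309.2) / (6 × 1.224) = 4.4000 / 7.3440 = 0.5991

0.60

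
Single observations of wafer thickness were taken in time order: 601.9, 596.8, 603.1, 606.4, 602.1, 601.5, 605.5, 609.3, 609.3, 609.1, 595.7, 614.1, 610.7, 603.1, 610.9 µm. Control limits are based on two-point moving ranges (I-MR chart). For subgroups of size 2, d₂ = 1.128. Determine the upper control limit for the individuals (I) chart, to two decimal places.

620.16

X̄ = (601.9 + 596.8 + 603.1 + 606.4 + 602.1 + 601.5 + 605.5 + 609.3 + 609.3 + 609.1 + 595.7 + 614.1 + 610.7 + 603.1 + 610.9) / 15 = 605.3000
Moving ranges: 5.1, 6.3, 3.3, 4.3, 0.6, 4.0, 3.8, 0.0, 0.2, 13.4, 18.4, 3.4, 7.6, 7.8; M̄R̄ = 78.2000 / 14 = 5.5857
UCL = X̄ + 3·M̄R̄/d₂ = 605.3000 + 3 × 5.5857 / 1.128 = 620.1556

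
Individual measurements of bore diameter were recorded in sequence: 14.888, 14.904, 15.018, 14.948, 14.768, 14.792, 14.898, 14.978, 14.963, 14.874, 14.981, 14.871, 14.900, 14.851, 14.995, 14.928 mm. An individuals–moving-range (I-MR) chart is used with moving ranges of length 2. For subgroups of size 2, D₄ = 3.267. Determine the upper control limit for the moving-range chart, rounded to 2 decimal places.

0.26

Moving ranges: 0.016, 0.114, 0.070, 0.180, 0.024, 0.106, 0.080, 0.015, 0.089, 0.107, 0.110, 0.029, 0.049, 0.144, 0.067; M̄R̄ = 1.2000 / 15 = 0.0800
UCL_MR = D₄·M̄R̄ = 3.267 × 0.0800 = 0.2614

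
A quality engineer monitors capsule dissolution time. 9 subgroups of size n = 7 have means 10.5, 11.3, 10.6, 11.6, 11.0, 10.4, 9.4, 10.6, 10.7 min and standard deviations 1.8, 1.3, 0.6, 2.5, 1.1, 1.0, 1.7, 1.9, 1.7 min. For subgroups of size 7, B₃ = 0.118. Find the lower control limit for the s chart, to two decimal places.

s̄ = (1.8 + 1.3 + 0.6 + 2.5 + 1.1 + 1.0 + 1.7 + 1.9 + 1.7) / 9 = 1.5111
LCL_s = B₃·s̄ = 0.118 × 1.5111 = 0.1783

0.18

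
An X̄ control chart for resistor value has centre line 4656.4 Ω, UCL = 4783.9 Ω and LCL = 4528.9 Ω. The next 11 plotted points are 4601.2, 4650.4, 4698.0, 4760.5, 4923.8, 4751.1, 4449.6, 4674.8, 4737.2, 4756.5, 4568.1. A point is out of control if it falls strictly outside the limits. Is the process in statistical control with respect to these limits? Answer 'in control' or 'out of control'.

Compare each point to [4528.9, 4783.9]: sample 5 = 4923.8 > UCL; sample 7 = 4449.6 < LCL.

out of control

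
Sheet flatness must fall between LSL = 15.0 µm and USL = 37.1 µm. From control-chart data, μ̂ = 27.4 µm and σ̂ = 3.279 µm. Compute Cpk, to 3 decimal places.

Cpu = (USL − μ̂) / (3σ̂) = (37.1 − 27.4) / (3 × 3.279) = 0.9861; Cpl = (μ̂ − LSL) / (3σ̂) = (27.4 − 15.0) / (3 × 3.279) = 1.2605; Cpk = min(Cpu, Cpl) = 0.9861

0.986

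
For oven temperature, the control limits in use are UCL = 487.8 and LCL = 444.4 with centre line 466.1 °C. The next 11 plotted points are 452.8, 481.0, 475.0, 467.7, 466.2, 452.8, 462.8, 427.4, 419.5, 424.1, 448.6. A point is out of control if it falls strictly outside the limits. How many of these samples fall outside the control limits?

3

Compare each point to [444.4, 487.8]: sample 8 = 427.4 < LCL; sample 9 = 419.5 < LCL; sample 10 = 424.1 < LCL.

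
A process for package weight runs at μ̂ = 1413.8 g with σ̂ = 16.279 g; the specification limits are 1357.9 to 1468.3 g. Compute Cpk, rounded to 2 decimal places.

Cpu = (USL − μ̂) / (3σ̂) = (1468.3 − 1413.8) / (3 × 16.279) = 1.1160; Cpl = (μ̂ − LSL) / (3σ̂) = (1413.8 − 1357.9) / (3 × 16.279) = 1.1446; Cpk = min(Cpu, Cpl) = 1.1160

1.12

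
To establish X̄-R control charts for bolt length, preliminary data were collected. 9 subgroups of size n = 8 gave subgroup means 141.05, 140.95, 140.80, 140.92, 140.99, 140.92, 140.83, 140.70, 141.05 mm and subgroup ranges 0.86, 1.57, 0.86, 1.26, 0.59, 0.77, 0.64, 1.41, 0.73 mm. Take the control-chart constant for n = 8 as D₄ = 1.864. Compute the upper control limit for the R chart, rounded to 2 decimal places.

1.80

R̄ = (0.86 + 1.57 + 0.86 + 1.26 + 0.59 + 0.77 + 0.64 + 1.41 + 0.73) / 9 = 8.6900 / 9 = 0.9656
UCL_R = D₄·R̄ = 1.864 × 0.9656 = 1.7998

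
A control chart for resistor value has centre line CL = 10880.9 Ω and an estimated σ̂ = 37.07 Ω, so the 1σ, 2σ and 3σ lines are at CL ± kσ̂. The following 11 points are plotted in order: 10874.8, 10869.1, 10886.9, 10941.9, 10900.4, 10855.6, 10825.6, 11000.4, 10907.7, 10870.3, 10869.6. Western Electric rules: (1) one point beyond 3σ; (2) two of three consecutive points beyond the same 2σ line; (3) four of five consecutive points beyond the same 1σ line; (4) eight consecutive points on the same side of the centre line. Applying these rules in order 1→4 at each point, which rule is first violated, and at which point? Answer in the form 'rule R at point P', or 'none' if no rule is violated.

rule 1 at point 8

Zone of each point (C = within 1σ̂, B = 1σ̂–2σ̂, A = 2σ̂–3σ̂, * = beyond 3σ̂; sign = side of CL): 1:-C, 2:-C, 3:+C, 4:+B, 5:+C, 6:-C, 7:-B, 8:+*, 9:+C, 10:-C, 11:-C
Rule 1 (one point beyond the 3σ limits) is satisfied at point 8.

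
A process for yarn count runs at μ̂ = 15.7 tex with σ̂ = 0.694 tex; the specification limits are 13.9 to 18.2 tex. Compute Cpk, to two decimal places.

Cpu = (USL − μ̂) / (3σ̂) = (18.2 − 15.7) / (3 × 0.694) = 1.2008; Cpl = (μ̂ − LSL) / (3σ̂) = (15.7 − 13.9) / (3 × 0.694) = 0.8646; Cpk = min(Cpu, Cpl) = 0.8646

0.86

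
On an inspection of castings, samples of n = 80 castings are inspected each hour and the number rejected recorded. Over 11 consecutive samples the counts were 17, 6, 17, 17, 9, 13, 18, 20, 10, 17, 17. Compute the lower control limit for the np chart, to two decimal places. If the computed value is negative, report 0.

4.26

p̄ = Σdᵢ / (k·n) = 161 / (11 × 80) = 0.18295
LCL = np̄ − 3·√(np̄(1−p̄)) = 14.6364 − 3 × 3.4581 = 4.2620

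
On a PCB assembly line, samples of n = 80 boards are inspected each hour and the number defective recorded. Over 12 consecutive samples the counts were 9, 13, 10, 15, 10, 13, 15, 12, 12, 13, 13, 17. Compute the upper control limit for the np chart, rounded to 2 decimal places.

p̄ = Σdᵢ / (k·n) = 152 / (12 × 80) = 0.15833
UCL = np̄ + 3·√(np̄(1−p̄)) = 12.6667 + 3 × √(12.6667×0.84167) = 12.6667 + 3 × 3.2651 = 22.4621

22.46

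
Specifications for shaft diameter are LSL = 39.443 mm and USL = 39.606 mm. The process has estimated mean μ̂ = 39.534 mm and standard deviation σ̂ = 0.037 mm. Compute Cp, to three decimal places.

Cp = (USL − LSL) / (6σ̂) = (39.606 − 39.443) / (6 × 0.037) = 0.1630 / 0.2220 = 0.7342

0.734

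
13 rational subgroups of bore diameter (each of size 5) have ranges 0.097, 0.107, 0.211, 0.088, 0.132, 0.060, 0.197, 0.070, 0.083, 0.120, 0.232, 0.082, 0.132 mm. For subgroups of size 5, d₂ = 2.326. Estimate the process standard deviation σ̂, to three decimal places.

0.053

R̄ = (0.097 + 0.107 + 0.211 + 0.088 + 0.132 + 0.060 + 0.197 + 0.070 + 0.083 + 0.120 + 0.232 + 0.082 + 0.132) / 13 = 0.1239
σ̂ = R̄ / d₂ = 0.1239 / 2.326 = 0.0533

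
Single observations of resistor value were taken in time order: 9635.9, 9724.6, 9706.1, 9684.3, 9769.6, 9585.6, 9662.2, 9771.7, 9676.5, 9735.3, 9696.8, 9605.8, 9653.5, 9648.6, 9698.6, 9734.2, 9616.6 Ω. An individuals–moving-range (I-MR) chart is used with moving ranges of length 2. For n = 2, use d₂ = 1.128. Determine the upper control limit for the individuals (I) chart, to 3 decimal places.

9869.485

X̄ = (9635.9 + 9724.6 + 9706.1 + 9684.3 + 9769.6 + 9585.6 + 9662.2 + 9771.7 + 9676.5 + 9735.3 + 9696.8 + 9605.8 + 9653.5 + 9648.6 + 9698.6 + 9734.2 + 9616.6) / 17 = 9682.7000
Moving ranges: 88.7, 18.5, 21.8, 85.3, 184.0, 76.6, 109.5, 95.2, 58.8, 38.5, 91.0, 47.7, 4.9, 50.0, 35.6, 117.6; M̄R̄ = 1123.7000 / 16 = 70.2313
UCL = X̄ + 3·M̄R̄/d₂ = 9682.7000 + 3 × 70.2313 / 1.128 = 9869.4852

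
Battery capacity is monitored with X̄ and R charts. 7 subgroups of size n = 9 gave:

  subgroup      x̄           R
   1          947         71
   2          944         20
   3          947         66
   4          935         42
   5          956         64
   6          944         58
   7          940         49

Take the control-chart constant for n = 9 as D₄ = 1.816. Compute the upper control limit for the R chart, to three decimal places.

R̄ = (71 + 20 + 66 + 42 + 64 + 58 + 49) / 7 = 370.0000 / 7 = 52.8571
UCL_R = D₄·R̄ = 1.816 × 52.8571 = 95.9886

95.989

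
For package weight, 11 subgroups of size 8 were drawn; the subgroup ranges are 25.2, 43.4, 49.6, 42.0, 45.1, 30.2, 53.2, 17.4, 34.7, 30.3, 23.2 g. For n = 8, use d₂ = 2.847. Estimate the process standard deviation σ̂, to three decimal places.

R̄ = (25.2 + 43.4 + 49.6 + 42.0 + 45.1 + 30.2 + 53.2 + 17.4 + 34.7 + 30.3 + 23.2) / 11 = 35.8455
σ̂ = R̄ / d₂ = 35.8455 / 2.847 = 12.5906

12.591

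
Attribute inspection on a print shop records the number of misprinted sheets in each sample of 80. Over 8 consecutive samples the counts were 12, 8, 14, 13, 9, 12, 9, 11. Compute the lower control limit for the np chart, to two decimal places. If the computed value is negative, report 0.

1.76

p̄ = Σdᵢ / (k·n) = 88 / (8 × 80) = 0.13750
LCL = np̄ − 3·√(np̄(1−p̄)) = 11.0000 − 3 × 3.0802 = 1.7595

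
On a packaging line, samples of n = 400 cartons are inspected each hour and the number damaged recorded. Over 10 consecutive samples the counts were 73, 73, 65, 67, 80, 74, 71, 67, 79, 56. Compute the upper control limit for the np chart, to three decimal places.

93.362

p̄ = Σdᵢ / (k·n) = 705 / (10 × 400) = 0.17625
UCL = np̄ + 3·√(np̄(1−p̄)) = 70.5000 + 3 × √(70.5000×0.82375) = 70.5000 + 3 × 7.6207 = 93.3620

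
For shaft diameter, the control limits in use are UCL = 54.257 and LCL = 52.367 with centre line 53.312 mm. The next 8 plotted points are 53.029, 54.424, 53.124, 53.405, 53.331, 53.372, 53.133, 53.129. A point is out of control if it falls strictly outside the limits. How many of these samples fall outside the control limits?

Compare each point to [52.367, 54.257]: sample 2 = 54.424 > UCL.

1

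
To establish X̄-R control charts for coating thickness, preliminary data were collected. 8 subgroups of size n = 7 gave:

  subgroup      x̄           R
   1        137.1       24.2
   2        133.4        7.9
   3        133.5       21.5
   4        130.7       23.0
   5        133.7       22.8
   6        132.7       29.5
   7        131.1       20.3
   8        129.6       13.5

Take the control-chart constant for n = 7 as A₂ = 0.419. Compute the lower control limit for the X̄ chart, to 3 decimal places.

X̄̄ = (137.1 + 133.4 + 133.5 + 130.7 + 133.7 + 132.7 + 131.1 + 129.6) / 8 = 1061.8000 / 8 = 132.7250
R̄ = (24.2 + 7.9 + 21.5 + 23.0 + 22.8 + 29.5 + 20.3 + 13.5) / 8 = 162.7000 / 8 = 20.3375
LCL = X̄̄ − A₂·R̄ = 132.7250 − 0.419 × 20.3375 = 124.2036

124.204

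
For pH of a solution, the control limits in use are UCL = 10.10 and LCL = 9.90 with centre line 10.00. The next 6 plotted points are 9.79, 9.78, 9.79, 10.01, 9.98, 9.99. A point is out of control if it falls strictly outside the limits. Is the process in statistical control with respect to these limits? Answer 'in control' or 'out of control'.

Compare each point to [9.90, 10.10]: sample 1 = 9.79 < LCL; sample 2 = 9.78 < LCL; sample 3 = 9.79 < LCL.

out of control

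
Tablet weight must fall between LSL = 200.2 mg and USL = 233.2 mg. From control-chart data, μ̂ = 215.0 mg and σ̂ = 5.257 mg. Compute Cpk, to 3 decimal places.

Cpu = (USL − μ̂) / (3σ̂) = (233.2 − 215.0) / (3 × 5.257) = 1.1540; Cpl = (μ̂ − LSL) / (3σ̂) = (215.0 − 200.2) / (3 × 5.257) = 0.9384; Cpk = min(Cpu, Cpl) = 0.9384

0.938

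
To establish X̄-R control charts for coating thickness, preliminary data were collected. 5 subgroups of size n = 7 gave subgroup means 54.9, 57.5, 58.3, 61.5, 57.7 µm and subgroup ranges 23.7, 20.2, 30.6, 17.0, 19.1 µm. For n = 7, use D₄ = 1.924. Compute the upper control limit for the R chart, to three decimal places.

R̄ = (23.7 + 20.2 + 30.6 + 17.0 + 19.1) / 5 = 110.6000 / 5 = 22.1200
UCL_R = D₄·R̄ = 1.924 × 22.1200 = 42.5589

42.559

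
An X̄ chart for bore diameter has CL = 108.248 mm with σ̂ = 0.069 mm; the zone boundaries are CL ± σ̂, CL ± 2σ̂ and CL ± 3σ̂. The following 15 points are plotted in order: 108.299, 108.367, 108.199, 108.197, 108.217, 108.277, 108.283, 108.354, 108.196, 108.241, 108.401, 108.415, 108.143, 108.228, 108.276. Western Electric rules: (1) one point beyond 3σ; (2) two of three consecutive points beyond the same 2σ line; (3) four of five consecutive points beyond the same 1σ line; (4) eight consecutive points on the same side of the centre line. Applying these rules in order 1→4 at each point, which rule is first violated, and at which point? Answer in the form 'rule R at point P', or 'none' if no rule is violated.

Zone of each point (C = within 1σ̂, B = 1σ̂–2σ̂, A = 2σ̂–3σ̂, * = beyond 3σ̂; sign = side of CL): 1:+C, 2:+B, 3:-C, 4:-C, 5:-C, 6:+C, 7:+C, 8:+B, 9:-C, 10:-C, 11:+A, 12:+A, 13:-B, 14:-C, 15:+C
Rule 2 (two of three consecutive points beyond the same 2σ limit) is satisfied at point 12.

rule 2 at point 12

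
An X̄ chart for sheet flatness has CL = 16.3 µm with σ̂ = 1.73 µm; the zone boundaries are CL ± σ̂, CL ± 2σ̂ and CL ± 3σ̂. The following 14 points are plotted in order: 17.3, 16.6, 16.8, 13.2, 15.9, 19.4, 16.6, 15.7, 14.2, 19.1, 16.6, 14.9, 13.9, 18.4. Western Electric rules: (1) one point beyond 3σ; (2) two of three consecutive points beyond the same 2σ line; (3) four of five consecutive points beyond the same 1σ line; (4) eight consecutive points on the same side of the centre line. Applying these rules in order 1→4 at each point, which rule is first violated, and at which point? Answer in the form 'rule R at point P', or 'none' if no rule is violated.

none

Zone of each point (C = within 1σ̂, B = 1σ̂–2σ̂, A = 2σ̂–3σ̂, * = beyond 3σ̂; sign = side of CL): 1:+C, 2:+C, 3:+C, 4:-B, 5:-C, 6:+B, 7:+C, 8:-C, 9:-B, 10:+B, 11:+C, 12:-C, 13:-B, 14:+B
No rule fires across all 14 points.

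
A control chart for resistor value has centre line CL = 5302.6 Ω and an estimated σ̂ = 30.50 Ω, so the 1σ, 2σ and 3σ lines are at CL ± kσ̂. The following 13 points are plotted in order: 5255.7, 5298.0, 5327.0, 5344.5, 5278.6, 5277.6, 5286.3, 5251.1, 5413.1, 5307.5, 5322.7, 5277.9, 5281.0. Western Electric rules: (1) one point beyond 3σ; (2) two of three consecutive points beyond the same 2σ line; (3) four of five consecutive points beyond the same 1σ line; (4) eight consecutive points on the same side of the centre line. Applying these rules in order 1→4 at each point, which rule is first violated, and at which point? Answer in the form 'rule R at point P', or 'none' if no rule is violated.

rule 1 at point 9

Zone of each point (C = within 1σ̂, B = 1σ̂–2σ̂, A = 2σ̂–3σ̂, * = beyond 3σ̂; sign = side of CL): 1:-B, 2:-C, 3:+C, 4:+B, 5:-C, 6:-C, 7:-C, 8:-B, 9:+*, 10:+C, 11:+C, 12:-C, 13:-C
Rule 1 (one point beyond the 3σ limits) is satisfied at point 9.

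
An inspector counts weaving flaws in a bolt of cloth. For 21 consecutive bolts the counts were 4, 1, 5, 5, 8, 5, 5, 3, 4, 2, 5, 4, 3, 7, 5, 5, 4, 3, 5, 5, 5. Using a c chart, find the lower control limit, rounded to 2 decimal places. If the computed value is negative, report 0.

c̄ = (4 + 1 + 5 + 5 + 8 + 5 + 5 + 3 + 4 + 2 + 5 + 4 + 3 + 7 + 5 + 5 + 4 + 3 + 5 + 5 + 5) / 21 = 93 / 21 = 4.4286
LCL = c̄ − 3√c̄ = 4.4286 − 3 × 2.1044 = -1.8847 → 0 (cannot be negative)

0.00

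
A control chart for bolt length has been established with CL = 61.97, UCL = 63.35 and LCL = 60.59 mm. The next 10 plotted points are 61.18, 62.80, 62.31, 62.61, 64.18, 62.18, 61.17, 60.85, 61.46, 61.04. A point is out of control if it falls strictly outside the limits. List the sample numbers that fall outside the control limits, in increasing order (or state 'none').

5

Compare each point to [60.59, 63.35]: sample 5 = 64.18 > UCL.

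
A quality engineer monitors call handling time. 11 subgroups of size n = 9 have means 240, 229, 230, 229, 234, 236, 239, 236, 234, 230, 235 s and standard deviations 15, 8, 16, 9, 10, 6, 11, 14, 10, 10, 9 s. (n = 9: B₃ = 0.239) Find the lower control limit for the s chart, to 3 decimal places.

s̄ = (15 + 8 + 16 + 9 + 10 + 6 + 11 + 14 + 10 + 10 + 9) / 11 = 10.7273
LCL_s = B₃·s̄ = 0.239 × 10.7273 = 2.5638

2.564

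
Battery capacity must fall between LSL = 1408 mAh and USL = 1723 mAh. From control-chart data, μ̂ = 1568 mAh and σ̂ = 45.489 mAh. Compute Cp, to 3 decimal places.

1.154

Cp = (USL − LSL) / (6σ̂) = (1723 − 1408) / (6 × 45.489) = 315.0000 / 272.9340 = 1.1541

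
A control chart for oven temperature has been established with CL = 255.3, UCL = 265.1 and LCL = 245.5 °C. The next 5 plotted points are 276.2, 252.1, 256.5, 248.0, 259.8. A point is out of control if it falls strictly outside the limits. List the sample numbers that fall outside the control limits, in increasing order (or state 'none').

1

Compare each point to [245.5, 265.1]: sample 1 = 276.2 > UCL.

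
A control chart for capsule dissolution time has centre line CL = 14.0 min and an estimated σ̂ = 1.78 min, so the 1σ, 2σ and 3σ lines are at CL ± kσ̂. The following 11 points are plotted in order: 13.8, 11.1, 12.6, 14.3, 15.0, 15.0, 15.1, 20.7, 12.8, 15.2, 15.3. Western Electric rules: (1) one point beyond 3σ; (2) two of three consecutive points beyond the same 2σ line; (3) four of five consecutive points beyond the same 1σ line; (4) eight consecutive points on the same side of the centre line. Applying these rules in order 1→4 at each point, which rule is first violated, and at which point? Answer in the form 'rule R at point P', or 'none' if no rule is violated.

rule 1 at point 8

Zone of each point (C = within 1σ̂, B = 1σ̂–2σ̂, A = 2σ̂–3σ̂, * = beyond 3σ̂; sign = side of CL): 1:-C, 2:-B, 3:-C, 4:+C, 5:+C, 6:+C, 7:+C, 8:+*, 9:-C, 10:+C, 11:+C
Rule 1 (one point beyond the 3σ limits) is satisfied at point 8.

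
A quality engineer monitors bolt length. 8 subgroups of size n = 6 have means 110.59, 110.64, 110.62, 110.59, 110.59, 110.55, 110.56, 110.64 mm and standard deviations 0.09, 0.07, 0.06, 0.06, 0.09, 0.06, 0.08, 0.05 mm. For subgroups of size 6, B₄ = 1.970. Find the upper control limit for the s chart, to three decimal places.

s̄ = (0.09 + 0.07 + 0.06 + 0.06 + 0.09 + 0.06 + 0.08 + 0.05) / 8 = 0.0700
UCL_s = B₄·s̄ = 1.970 × 0.0700 = 0.1379

0.138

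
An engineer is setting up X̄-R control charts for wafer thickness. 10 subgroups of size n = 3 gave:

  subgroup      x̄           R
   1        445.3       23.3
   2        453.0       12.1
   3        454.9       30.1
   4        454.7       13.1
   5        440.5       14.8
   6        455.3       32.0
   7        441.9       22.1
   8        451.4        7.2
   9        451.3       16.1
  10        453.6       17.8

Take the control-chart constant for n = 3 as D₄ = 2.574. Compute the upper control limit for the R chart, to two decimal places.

48.55

R̄ = (23.3 + 12.1 + 30.1 + 13.1 + 14.8 + 32.0 + 22.1 + 7.2 + 16.1 + 17.8) / 10 = 188.6000 / 10 = 18.8600
UCL_R = D₄·R̄ = 2.574 × 18.8600 = 48.5456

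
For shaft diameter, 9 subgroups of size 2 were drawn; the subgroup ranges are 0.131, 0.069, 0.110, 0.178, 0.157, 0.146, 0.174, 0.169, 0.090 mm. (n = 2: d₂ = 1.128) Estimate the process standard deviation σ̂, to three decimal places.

R̄ = (0.131 + 0.069 + 0.110 + 0.178 + 0.157 + 0.146 + 0.174 + 0.169 + 0.090) / 9 = 0.1360
σ̂ = R̄ / d₂ = 0.1360 / 1.128 = 0.1206

0.121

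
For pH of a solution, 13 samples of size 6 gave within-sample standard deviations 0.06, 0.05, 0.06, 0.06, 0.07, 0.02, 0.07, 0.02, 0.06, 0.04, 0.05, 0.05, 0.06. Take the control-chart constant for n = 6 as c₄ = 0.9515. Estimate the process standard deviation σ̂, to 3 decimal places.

0.054

s̄ = (0.06 + 0.05 + 0.06 + 0.06 + 0.07 + 0.02 + 0.07 + 0.02 + 0.06 + 0.04 + 0.05 + 0.05 + 0.06) / 13 = 0.0515
σ̂ = s̄ / c₄ = 0.0515 / 0.9515 = 0.0542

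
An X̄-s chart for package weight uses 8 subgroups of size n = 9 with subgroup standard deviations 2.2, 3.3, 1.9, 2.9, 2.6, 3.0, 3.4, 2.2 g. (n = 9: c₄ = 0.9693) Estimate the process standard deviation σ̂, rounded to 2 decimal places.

s̄ = (2.2 + 3.3 + 1.9 + 2.9 + 2.6 + 3.0 + 3.4 + 2.2) / 8 = 2.6875
σ̂ = s̄ / c₄ = 2.6875 / 0.9693 = 2.7726

2.77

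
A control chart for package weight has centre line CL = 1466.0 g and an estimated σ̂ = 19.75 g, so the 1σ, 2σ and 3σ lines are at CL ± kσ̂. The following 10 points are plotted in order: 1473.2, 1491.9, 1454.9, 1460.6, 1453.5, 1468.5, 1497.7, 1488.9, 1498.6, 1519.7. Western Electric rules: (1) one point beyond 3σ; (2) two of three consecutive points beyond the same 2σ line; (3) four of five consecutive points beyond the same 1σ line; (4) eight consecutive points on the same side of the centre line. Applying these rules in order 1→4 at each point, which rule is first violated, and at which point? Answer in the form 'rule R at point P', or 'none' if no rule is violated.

Zone of each point (C = within 1σ̂, B = 1σ̂–2σ̂, A = 2σ̂–3σ̂, * = beyond 3σ̂; sign = side of CL): 1:+C, 2:+B, 3:-C, 4:-C, 5:-C, 6:+C, 7:+B, 8:+B, 9:+B, 10:+A
Rule 3 (four of five consecutive points beyond the same 1σ limit) is satisfied at point 10.

rule 3 at point 10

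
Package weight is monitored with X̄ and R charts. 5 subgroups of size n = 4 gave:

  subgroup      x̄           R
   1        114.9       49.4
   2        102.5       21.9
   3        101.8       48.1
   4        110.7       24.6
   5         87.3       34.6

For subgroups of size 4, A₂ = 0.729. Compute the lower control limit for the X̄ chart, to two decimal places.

X̄̄ = (114.9 + 102.5 + 101.8 + 110.7 + 87.3) / 5 = 517.2000 / 5 = 103.4400
R̄ = (49.4 + 21.9 + 48.1 + 24.6 + 34.6) / 5 = 178.6000 / 5 = 35.7200
LCL = X̄̄ − A₂·R̄ = 103.4400 − 0.729 × 35.7200 = 77.4001

77.40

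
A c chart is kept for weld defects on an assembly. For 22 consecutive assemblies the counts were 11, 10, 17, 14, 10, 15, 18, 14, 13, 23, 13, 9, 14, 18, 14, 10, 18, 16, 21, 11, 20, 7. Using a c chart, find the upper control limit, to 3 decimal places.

25.733

c̄ = (11 + 10 + 17 + 14 + 10 + 15 + 18 + 14 + 13 + 23 + 13 + 9 + 14 + 18 + 14 + 10 + 18 + 16 + 21 + 11 + 20 + 7) / 22 = 316 / 22 = 14.3636
UCL = c̄ + 3√c̄ = 14.3636 + 3 × √14.3636 = 14.3636 + 3 × 3.7899 = 25.7335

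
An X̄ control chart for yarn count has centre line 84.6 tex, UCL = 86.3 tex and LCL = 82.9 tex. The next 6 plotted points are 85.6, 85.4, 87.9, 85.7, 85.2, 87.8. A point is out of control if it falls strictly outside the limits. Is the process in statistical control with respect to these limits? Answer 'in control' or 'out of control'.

Compare each point to [82.9, 86.3]: sample 3 = 87.9 > UCL; sample 6 = 87.8 > UCL.

out of control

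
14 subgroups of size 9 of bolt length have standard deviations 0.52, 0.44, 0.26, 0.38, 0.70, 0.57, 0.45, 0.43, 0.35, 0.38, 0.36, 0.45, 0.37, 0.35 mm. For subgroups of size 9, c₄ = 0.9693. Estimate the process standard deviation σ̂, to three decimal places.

0.443

s̄ = (0.52 + 0.44 + 0.26 + 0.38 + 0.70 + 0.57 + 0.45 + 0.43 + 0.35 + 0.38 + 0.36 + 0.45 + 0.37 + 0.35) / 14 = 0.4293
σ̂ = s̄ / c₄ = 0.4293 / 0.9693 = 0.4429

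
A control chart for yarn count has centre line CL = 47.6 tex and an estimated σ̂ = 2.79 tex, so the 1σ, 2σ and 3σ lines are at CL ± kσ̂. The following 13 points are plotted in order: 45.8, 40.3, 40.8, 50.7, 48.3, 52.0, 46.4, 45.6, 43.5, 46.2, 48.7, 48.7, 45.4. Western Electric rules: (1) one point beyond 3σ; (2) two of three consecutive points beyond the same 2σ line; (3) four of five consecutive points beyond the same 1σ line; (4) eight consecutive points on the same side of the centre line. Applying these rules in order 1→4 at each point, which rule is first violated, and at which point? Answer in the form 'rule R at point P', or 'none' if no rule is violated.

Zone of each point (C = within 1σ̂, B = 1σ̂–2σ̂, A = 2σ̂–3σ̂, * = beyond 3σ̂; sign = side of CL): 1:-C, 2:-A, 3:-A, 4:+B, 5:+C, 6:+B, 7:-C, 8:-C, 9:-B, 10:-C, 11:+C, 12:+C, 13:-C
Rule 2 (two of three consecutive points beyond the same 2σ limit) is satisfied at point 3.

rule 2 at point 3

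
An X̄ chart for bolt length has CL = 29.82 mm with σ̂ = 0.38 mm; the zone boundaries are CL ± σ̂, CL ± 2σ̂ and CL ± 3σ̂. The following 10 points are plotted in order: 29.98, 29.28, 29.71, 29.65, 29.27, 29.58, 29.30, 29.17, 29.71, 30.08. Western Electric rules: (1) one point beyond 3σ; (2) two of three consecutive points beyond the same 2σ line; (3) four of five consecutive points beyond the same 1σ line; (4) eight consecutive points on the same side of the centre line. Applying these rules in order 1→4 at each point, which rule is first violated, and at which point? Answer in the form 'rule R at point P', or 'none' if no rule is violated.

Zone of each point (C = within 1σ̂, B = 1σ̂–2σ̂, A = 2σ̂–3σ̂, * = beyond 3σ̂; sign = side of CL): 1:+C, 2:-B, 3:-C, 4:-C, 5:-B, 6:-C, 7:-B, 8:-B, 9:-C, 10:+C
Rule 4 (eight consecutive points on the same side of the centre line) is satisfied at point 9.

rule 4 at point 9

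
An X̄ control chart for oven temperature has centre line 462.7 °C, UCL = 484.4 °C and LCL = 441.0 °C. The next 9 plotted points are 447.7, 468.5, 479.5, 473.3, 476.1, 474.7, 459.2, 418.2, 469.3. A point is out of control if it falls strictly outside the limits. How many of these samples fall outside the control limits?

1

Compare each point to [441.0, 484.4]: sample 8 = 418.2 < LCL.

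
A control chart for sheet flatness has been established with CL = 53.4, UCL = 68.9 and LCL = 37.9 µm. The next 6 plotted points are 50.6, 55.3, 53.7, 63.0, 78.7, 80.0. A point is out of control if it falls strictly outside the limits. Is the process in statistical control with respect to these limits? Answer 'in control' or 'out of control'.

Compare each point to [37.9, 68.9]: sample 5 = 78.7 > UCL; sample 6 = 80.0 > UCL.

out of control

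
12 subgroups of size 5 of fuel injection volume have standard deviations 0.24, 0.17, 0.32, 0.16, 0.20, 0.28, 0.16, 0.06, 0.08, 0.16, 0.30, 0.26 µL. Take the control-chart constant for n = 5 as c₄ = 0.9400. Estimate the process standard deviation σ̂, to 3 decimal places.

s̄ = (0.24 + 0.17 + 0.32 + 0.16 + 0.20 + 0.28 + 0.16 + 0.06 + 0.08 + 0.16 + 0.30 + 0.26) / 12 = 0.1992
σ̂ = s̄ / c₄ = 0.1992 / 0.9400 = 0.2119

0.212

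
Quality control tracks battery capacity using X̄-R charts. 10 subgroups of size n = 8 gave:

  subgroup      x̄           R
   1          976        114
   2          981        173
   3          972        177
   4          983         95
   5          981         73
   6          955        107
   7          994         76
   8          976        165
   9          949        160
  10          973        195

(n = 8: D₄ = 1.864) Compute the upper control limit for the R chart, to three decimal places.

R̄ = (114 + 173 + 177 + 95 + 73 + 107 + 76 + 165 + 160 + 195) / 10 = 1335.0000 / 10 = 133.5000
UCL_R = D₄·R̄ = 1.864 × 133.5000 = 248.8440

248.844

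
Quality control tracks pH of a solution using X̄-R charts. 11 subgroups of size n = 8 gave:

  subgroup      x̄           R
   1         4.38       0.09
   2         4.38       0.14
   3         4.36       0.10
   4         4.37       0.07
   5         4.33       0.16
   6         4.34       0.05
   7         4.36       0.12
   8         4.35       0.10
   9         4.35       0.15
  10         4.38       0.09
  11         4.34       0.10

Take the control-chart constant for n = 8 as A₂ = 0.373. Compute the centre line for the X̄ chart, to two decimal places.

X̄̄ = (4.38 + 4.38 + 4.36 + 4.37 + 4.33 + 4.34 + 4.36 + 4.35 + 4.35 + 4.38 + 4.34) / 11 = 47.9400 / 11 = 4.3582
CL = X̄̄ = 4.3582

4.36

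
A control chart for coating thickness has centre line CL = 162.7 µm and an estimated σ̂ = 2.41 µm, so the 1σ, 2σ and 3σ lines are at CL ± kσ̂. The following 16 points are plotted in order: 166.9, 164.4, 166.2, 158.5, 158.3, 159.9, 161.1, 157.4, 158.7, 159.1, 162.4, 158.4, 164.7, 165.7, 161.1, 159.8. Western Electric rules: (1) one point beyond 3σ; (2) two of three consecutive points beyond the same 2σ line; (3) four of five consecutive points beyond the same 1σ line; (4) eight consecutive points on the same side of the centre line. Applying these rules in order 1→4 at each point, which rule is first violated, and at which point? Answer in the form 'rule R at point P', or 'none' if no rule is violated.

Zone of each point (C = within 1σ̂, B = 1σ̂–2σ̂, A = 2σ̂–3σ̂, * = beyond 3σ̂; sign = side of CL): 1:+B, 2:+C, 3:+B, 4:-B, 5:-B, 6:-B, 7:-C, 8:-A, 9:-B, 10:-B, 11:-C, 12:-B, 13:+C, 14:+B, 15:-C, 16:-B
Rule 3 (four of five consecutive points beyond the same 1σ limit) is satisfied at point 8.

rule 3 at point 8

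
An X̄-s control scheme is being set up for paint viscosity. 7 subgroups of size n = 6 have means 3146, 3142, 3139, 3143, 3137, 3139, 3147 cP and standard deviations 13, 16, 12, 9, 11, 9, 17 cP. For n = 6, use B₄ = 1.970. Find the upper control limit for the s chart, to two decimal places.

s̄ = (13 + 16 + 12 + 9 + 11 + 9 + 17) / 7 = 12.4286
UCL_s = B₄·s̄ = 1.970 × 12.4286 = 24.4843

24.48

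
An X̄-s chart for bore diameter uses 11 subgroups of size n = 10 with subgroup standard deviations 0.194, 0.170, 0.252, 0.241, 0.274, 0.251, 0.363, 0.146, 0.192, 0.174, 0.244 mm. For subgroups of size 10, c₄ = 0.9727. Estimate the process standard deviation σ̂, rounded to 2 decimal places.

s̄ = (0.194 + 0.170 + 0.252 + 0.241 + 0.274 + 0.251 + 0.363 + 0.146 + 0.192 + 0.174 + 0.244) / 11 = 0.2274
σ̂ = s̄ / c₄ = 0.2274 / 0.9727 = 0.2337

0.23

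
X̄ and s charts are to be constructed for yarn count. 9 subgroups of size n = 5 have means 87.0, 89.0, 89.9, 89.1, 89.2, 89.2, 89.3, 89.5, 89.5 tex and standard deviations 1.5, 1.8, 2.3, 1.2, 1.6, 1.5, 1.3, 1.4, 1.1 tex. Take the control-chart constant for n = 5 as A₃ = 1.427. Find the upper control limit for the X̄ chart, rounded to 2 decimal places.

91.25

X̄̄ = (87.0 + 89.0 + 89.9 + 89.1 + 89.2 + 89.2 + 89.3 + 89.5 + 89.5) / 9 = 89.0778
s̄ = (1.5 + 1.8 + 2.3 + 1.2 + 1.6 + 1.5 + 1.3 + 1.4 + 1.1) / 9 = 1.5222
UCL = X̄̄ + A₃·s̄ = 89.0778 + 1.427 × 1.5222 = 91.2500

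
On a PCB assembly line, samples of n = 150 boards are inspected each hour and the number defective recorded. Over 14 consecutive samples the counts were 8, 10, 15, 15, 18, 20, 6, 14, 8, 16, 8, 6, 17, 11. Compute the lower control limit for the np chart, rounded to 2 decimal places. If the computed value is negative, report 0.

2.21

p̄ = Σdᵢ / (k·n) = 172 / (14 × 150) = 0.08190
LCL = np̄ − 3·√(np̄(1−p̄)) = 12.2857 − 3 × 3.3585 = 2.2102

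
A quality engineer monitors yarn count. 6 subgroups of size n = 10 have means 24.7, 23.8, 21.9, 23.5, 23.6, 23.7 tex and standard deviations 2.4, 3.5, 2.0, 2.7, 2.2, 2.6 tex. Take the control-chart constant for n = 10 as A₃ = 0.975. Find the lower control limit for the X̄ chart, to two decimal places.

21.03

X̄̄ = (24.7 + 23.8 + 21.9 + 23.5 + 23.6 + 23.7) / 6 = 23.5333
s̄ = (2.4 + 3.5 + 2.0 + 2.7 + 2.2 + 2.6) / 6 = 2.5667
LCL = X̄̄ − A₃·s̄ = 23.5333 − 0.975 × 2.5667 = 21.0308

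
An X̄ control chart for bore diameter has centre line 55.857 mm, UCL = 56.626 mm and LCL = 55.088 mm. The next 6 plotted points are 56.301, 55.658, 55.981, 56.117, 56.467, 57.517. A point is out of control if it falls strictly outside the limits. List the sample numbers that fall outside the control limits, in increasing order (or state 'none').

6

Compare each point to [55.088, 56.626]: sample 6 = 57.517 > UCL.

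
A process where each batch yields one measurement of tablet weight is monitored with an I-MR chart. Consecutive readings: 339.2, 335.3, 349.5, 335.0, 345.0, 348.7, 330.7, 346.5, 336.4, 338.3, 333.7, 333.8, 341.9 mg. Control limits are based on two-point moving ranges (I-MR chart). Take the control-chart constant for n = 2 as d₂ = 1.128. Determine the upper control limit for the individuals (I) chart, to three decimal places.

362.788

X̄ = (339.2 + 335.3 + 349.5 + 335.0 + 345.0 + 348.7 + 330.7 + 346.5 + 336.4 + 338.3 + 333.7 + 333.8 + 341.9) / 13 = 339.5385
Moving ranges: 3.9, 14.2, 14.5, 10.0, 3.7, 18.0, 15.8, 10.1, 1.9, 4.6, 0.1, 8.1; M̄R̄ = 104.9000 / 12 = 8.7417
UCL = X̄ + 3·M̄R̄/d₂ = 339.5385 + 3 × 8.7417 / 1.128 = 362.7876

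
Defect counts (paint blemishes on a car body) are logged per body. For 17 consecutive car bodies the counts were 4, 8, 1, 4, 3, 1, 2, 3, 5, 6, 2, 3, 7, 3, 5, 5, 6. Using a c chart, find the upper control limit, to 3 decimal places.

10.000

c̄ = (4 + 8 + 1 + 4 + 3 + 1 + 2 + 3 + 5 + 6 + 2 + 3 + 7 + 3 + 5 + 5 + 6) / 17 = 68 / 17 = 4.0000
UCL = c̄ + 3√c̄ = 4.0000 + 3 × √4.0000 = 4.0000 + 3 × 2.0000 = 10.0000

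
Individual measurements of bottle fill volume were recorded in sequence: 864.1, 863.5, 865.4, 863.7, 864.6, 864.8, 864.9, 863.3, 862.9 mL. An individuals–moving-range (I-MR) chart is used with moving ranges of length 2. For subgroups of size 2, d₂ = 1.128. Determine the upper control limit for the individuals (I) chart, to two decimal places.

866.59

X̄ = (864.1 + 863.5 + 865.4 + 863.7 + 864.6 + 864.8 + 864.9 + 863.3 + 862.9) / 9 = 864.1333
Moving ranges: 0.6, 1.9, 1.7, 0.9, 0.2, 0.1, 1.6, 0.4; M̄R̄ = 7.4000 / 8 = 0.9250
UCL = X̄ + 3·M̄R̄/d₂ = 864.1333 + 3 × 0.9250 / 1.128 = 866.5934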